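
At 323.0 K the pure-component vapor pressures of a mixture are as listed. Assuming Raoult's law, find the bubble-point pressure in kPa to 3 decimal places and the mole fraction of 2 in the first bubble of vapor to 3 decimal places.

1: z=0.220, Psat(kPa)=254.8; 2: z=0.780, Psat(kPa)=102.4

At the bubble point ψ → 0, so ΣzᵢKᵢ = 1 with Kᵢ = Pᵢˢᵃᵗ/P ⇒ P = ΣzᵢPᵢˢᵃᵗ.
P = 0.220·254.8 + 0.780·102.4 = 135.928 kPa
yᵢ = zᵢPᵢˢᵃᵗ/P ⇒ y_2 = 0.780·102.4/135.928 = 0.588

Pbub = 135.928 kPa, y_2 = 0.588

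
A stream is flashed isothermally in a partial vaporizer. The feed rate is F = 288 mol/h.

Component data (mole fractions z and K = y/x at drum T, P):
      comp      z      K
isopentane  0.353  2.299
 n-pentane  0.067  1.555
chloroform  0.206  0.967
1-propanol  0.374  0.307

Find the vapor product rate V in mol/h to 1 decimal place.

Newton iteration, ψ⁰ = 0.6:
  ψ = 0.600: g = -0.1650, g' = -0.726 → ψ = 0.373
  ψ = 0.373: g = -0.0166, g' = -0.611 → ψ = 0.346
Converged at ψ = 0.346.
Then V = ψ·F = 0.3456·288 = 99.5 mol/h and L = F − V = 188.5 mol/h.

V = 99.5 mol/h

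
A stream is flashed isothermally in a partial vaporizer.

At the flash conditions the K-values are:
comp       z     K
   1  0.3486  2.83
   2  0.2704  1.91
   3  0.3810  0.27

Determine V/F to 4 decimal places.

Rachford–Rice: g(V/F) = Σ zᵢ(Kᵢ−1)/(1+V/F(Kᵢ−1)) = 0.
Feasibility: ΣzᵢKᵢ = 1.6059, Σzᵢ/Kᵢ = 1.6759 — both > 1, two phases present.
Newton iteration, V/F⁰ = 0.5:
  V/F = 0.5000: g = 0.06424, g' = -0.9276 → V/F = 0.5693
  V/F = 0.5693: g = -0.00134, g' = -0.9716 → V/F = 0.5679
Converged at V/F = 0.5679.

V/F = 0.5679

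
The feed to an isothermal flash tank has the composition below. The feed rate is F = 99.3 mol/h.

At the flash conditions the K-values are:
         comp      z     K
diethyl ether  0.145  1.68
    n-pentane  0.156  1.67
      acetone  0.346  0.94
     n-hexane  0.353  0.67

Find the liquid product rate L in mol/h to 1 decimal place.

Material balance + equilibrium reduce to Σ zᵢ(Kᵢ−1)/(1+β(Kᵢ−1)) = 0.
Check two-phase: ΣzᵢKᵢ = 1.066 > 1 and Σzᵢ/Kᵢ = 1.075 > 1, so g(0) = 0.066 > 0 and g(1) = -0.075 < 0.
Iterate (Newton) starting at β = 0.64:
  β = 0.640: g = -0.0274, g' = -0.130 → β = 0.429
  β = 0.429: g = 0.0005, g' = -0.136 → β = 0.433
Converged at β = 0.433.
Then V = β·F = 0.4327·99.3 = 43.0 mol/h and L = F − V = 56.3 mol/h.

L = 56.3 mol/h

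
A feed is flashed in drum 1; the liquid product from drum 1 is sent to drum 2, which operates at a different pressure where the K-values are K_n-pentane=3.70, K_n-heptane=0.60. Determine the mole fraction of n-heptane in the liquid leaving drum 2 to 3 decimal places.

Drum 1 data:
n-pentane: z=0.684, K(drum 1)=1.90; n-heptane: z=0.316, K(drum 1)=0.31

x_n-heptane (drum 2) = 0.871

Drum 1:
Material balance + equilibrium reduce to Σ zᵢ(Kᵢ−1)/(1+ψ₁(Kᵢ−1)) = 0.
Check two-phase: ΣzᵢKᵢ = 1.398 > 1 and Σzᵢ/Kᵢ = 1.379 > 1, so g(0) = 0.398 > 0 and g(1) = -0.379 < 0.
Binary case is linear: z₁(K₁−1)(1+ψ₁(K₂−1)) + z₂(K₂−1)(1+ψ₁(K₁−1)) = 0
⇒ ψ₁ = [z₁(K₁−1)+z₂(K₂−1)] / [−(K₁−1)(K₂−1)] = 0.3976/0.6210 = 0.640
Drum-1 compositions:
  n-pentane: x = 0.434, y = 0.825
  n-heptane: x = 0.566, y = 0.175
Drum-2 feed = drum-1 liquid: z₂ = (0.4340, 0.5660).
Drum 2:
Let ψ₂ = V/F and solve Σ zᵢ(Kᵢ−1)/(1+ψ₂(Kᵢ−1)) = 0.
Feasibility: ΣzᵢKᵢ = 1.945, Σzᵢ/Kᵢ = 1.061 — both > 1, two phases present.
Binary case is linear: z₁(K₁−1)(1+ψ₂(K₂−1)) + z₂(K₂−1)(1+ψ₂(K₁−1)) = 0
⇒ ψ₂ = [z₁(K₁−1)+z₂(K₂−1)] / [−(K₁−1)(K₂−1)] = 0.9453/1.0800 = 0.875
  n-pentane: x = 0.129, y = 0.477
  n-heptane: x = 0.871, y = 0.523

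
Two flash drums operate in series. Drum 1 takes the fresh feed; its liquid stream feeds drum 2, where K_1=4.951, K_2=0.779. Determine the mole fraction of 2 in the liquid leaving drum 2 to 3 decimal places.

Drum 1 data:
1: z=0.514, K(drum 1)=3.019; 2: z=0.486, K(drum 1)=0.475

Drum 1:
Newton iteration, ψ₁⁰ = 0.42:
  ψ₁ = 0.420: g = 0.2342, g' = -0.834 → ψ₁ = 0.701
  ψ₁ = 0.701: g = 0.0260, g' = -0.695 → ψ₁ = 0.738
Converged at ψ₁ = 0.738.
Drum-1 compositions:
  1: x = 0.206, y = 0.623
  2: x = 0.794, y = 0.377
Drum-2 feed = drum-1 liquid: z₂ = (0.2064, 0.7936).
Drum 2:
Material balance + equilibrium reduce to Σ zᵢ(Kᵢ−1)/(1+ψ₂(Kᵢ−1)) = 0.
g(0) = ΣzᵢKᵢ − 1 = 0.640 and g(1) = 1 − Σzᵢ/Kᵢ = -0.060, so a root lies in (0, 1).
Binary case is linear: z₁(K₁−1)(1+ψ₂(K₂−1)) + z₂(K₂−1)(1+ψ₂(K₁−1)) = 0
⇒ ψ₂ = [z₁(K₁−1)+z₂(K₂−1)] / [−(K₁−1)(K₂−1)] = 0.6400/0.8732 = 0.733
  1: x = 0.053, y = 0.262
  2: x = 0.947, y = 0.738

x_2 (drum 2) = 0.947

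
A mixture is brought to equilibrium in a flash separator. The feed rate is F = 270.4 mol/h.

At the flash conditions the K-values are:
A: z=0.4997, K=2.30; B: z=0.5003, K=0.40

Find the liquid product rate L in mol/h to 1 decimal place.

Binary case is linear: z₁(K₁−1)(1+ψ(K₂−1)) + z₂(K₂−1)(1+ψ(K₁−1)) = 0
⇒ ψ = [z₁(K₁−1)+z₂(K₂−1)] / [−(K₁−1)(K₂−1)] = 0.34943/0.78000 = 0.4480
Then V = ψ·F = 0.4480·270.4 = 121.1 mol/h and L = F − V = 149.3 mol/h.

L = 149.3 mol/h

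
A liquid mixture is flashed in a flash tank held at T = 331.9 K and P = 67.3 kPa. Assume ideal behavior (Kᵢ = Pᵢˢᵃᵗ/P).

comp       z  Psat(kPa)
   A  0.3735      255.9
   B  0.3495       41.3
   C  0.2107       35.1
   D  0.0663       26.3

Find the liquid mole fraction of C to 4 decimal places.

Raoult's law: Kᵢ = Pᵢˢᵃᵗ/P = Pᵢˢᵃᵗ/67.3.
  K_A = 255.9/67.3 = 3.802377, K_B = 41.3/67.3 = 0.613670, K_C = 35.1/67.3 = 0.521545, K_D = 26.3/67.3 = 0.390788
Newton iteration, V/F⁰ = 0.5:
  V/F = 0.5000: g = 0.07796, g' = -0.7231 → V/F = 0.6078
  V/F = 0.6078: g = 0.00443, g' = -0.6484 → V/F = 0.6147
Converged at V/F = 0.6147.
Compositions from xᵢ = zᵢ/(1+V/F(Kᵢ−1)), yᵢ = Kᵢxᵢ:
  A: x = 0.1372, y = 0.5216
  B: x = 0.4583, y = 0.2813
  C: x = 0.2985, y = 0.1557
  D: x = 0.1060, y = 0.0414

x_C = 0.2985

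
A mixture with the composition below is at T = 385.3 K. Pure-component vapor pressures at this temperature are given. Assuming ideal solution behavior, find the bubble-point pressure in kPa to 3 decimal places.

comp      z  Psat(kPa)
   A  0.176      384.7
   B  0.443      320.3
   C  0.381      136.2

Pbub = 261.492 kPa

At the bubble point ψ → 0, so ΣzᵢKᵢ = 1 with Kᵢ = Pᵢˢᵃᵗ/P ⇒ P = ΣzᵢPᵢˢᵃᵗ.
P = 0.176·384.7 + 0.443·320.3 + 0.381·136.2 = 261.492 kPa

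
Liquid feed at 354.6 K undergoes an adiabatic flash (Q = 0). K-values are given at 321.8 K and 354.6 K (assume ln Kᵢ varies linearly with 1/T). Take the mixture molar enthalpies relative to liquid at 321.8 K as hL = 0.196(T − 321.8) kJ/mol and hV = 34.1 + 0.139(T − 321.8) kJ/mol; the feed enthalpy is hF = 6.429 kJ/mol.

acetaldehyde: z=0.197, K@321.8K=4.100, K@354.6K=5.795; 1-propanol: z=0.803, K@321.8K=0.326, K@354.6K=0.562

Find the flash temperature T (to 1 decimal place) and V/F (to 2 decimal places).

T = 334.6 K, V/F = 0.12

Adiabatic flash: solve Rachford–Rice at each trial T, then check hF = ψ·hV(T) + (1−ψ)·hL(T).
  T = 321.8 K: K = (4.100, 0.326), RR gives ψ = 0.033, H_out = 1.134 kJ/mol
  T = 354.6 K: K = (5.795, 0.562), RR gives ψ = 0.282, H_out = 15.528 kJ/mol
  T = 338.2 K: K = (4.915, 0.434), RR gives ψ = 0.143, H_out = 7.950 kJ/mol
  T = 330.0 K: K = (4.499, 0.377), RR gives ψ = 0.087, H_out = 4.531 kJ/mol
  T = 334.1 K: K = (4.705, 0.405), RR gives ψ = 0.114, H_out = 6.229 kJ/mol
  T = 336.1 K: K = (4.807, 0.419), RR gives ψ = 0.128, H_out = 7.065 kJ/mol
Linear interpolation between T = 334.1 (H_out = 6.229) and T = 336.1 (H_out = 7.065) on hF = 6.429 gives T ≈ 334.6 K, at which ψ = 0.12.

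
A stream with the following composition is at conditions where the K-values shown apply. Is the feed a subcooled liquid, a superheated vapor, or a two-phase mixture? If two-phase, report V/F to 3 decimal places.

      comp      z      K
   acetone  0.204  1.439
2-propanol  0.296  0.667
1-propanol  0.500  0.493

ΣzᵢKᵢ = 0.737; Σzᵢ/Kᵢ = 1.600.
Since ΣzᵢKᵢ < 1 the mixture is below its bubble point — single liquid phase.

subcooled liquid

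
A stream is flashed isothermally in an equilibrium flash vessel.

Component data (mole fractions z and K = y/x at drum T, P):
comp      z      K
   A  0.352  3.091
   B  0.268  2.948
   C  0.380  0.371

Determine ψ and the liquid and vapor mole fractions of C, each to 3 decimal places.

ψ = 0.798, x_C = 0.763, y_C = 0.283

Material balance + equilibrium reduce to Σ zᵢ(Kᵢ−1)/(1+ψ(Kᵢ−1)) = 0.
g(0) = ΣzᵢKᵢ − 1 = 1.019 and g(1) = 1 − Σzᵢ/Kᵢ = -0.229, so a root lies in (0, 1).
Newton–Raphson from ψ = 0.37:
  ψ = 0.370: g = 0.4068, g' = -1.088 → ψ = 0.744
  ψ = 0.744: g = 0.0520, g' = -0.936 → ψ = 0.799
  ψ = 0.799: g = -0.0011, g' = -0.979 → ψ = 0.798
Converged at ψ = 0.798.
Compositions from xᵢ = zᵢ/(1+ψ(Kᵢ−1)), yᵢ = Kᵢxᵢ:
  A: x = 0.132, y = 0.408
  B: x = 0.105, y = 0.309
  C: x = 0.763, y = 0.283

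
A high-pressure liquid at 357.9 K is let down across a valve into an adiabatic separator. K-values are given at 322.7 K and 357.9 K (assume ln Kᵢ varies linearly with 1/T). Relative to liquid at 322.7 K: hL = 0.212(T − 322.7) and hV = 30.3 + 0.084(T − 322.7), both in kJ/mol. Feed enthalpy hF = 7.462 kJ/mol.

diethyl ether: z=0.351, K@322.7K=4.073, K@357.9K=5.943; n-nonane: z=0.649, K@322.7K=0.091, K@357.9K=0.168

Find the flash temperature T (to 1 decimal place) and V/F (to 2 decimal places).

Adiabatic flash: solve Rachford–Rice at each trial T, then check hF = ψ·hV(T) + (1−ψ)·hL(T).
  T = 322.7 K: K = (4.073, 0.091), RR gives ψ = 0.175, H_out = 5.301 kJ/mol
  T = 357.9 K: K = (5.943, 0.168), RR gives ψ = 0.291, H_out = 14.958 kJ/mol
  T = 340.3 K: K = (4.968, 0.126), RR gives ψ = 0.238, H_out = 10.403 kJ/mol
  T = 331.5 K: K = (4.510, 0.107), RR gives ψ = 0.208, H_out = 7.944 kJ/mol
  T = 327.1 K: K = (4.289, 0.099), RR gives ψ = 0.192, H_out = 6.649 kJ/mol
  T = 329.3 K: K = (4.399, 0.103), RR gives ψ = 0.200, H_out = 7.302 kJ/mol
Linear interpolation between T = 329.3 (H_out = 7.302) and T = 331.5 (H_out = 7.944) on hF = 7.462 gives T ≈ 329.8 K, at which ψ = 0.20.

T = 329.8 K, V/F = 0.20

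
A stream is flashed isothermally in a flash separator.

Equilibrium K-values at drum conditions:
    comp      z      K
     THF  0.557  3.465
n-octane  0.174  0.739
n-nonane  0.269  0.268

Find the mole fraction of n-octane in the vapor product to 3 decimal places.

y_n-octane = 0.159

Rachford–Rice: g(ψ) = Σ zᵢ(Kᵢ−1)/(1+ψ(Kᵢ−1)) = 0.
Check two-phase: ΣzᵢKᵢ = 2.131 > 1 and Σzᵢ/Kᵢ = 1.400 > 1, so g(0) = 1.131 > 0 and g(1) = -0.400 < 0.
Iterate (Newton) starting at ψ = 0.51:
  ψ = 0.510: g = 0.2417, g' = -1.047 → ψ = 0.741
  ψ = 0.741: g = -0.0007, g' = -1.130 → ψ = 0.740
Converged at ψ = 0.740.
Compositions from xᵢ = zᵢ/(1+ψ(Kᵢ−1)), yᵢ = Kᵢxᵢ:
  THF: x = 0.197, y = 0.683
  n-octane: x = 0.216, y = 0.159
  n-nonane: x = 0.587, y = 0.157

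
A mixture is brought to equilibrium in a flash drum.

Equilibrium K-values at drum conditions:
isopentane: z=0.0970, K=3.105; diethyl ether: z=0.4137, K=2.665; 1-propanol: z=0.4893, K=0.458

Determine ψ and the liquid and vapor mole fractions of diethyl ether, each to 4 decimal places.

Rachford–Rice: g(ψ) = Σ zᵢ(Kᵢ−1)/(1+ψ(Kᵢ−1)) = 0.
Check two-phase: ΣzᵢKᵢ = 1.6278 > 1 and Σzᵢ/Kᵢ = 1.2548 > 1, so g(0) = 0.6278 > 0 and g(1) = -0.2548 < 0.
Iterate (Newton) starting at ψ = 0.57:
  ψ = 0.5700: g = 0.06247, g' = -0.6917 → ψ = 0.6603
  ψ = 0.6603: g = 0.00052, g' = -0.6841 → ψ = 0.6611
Converged at ψ = 0.6611.
Compositions from xᵢ = zᵢ/(1+ψ(Kᵢ−1)), yᵢ = Kᵢxᵢ:
  isopentane: x = 0.0406, y = 0.1259
  diethyl ether: x = 0.1969, y = 0.5248
  1-propanol: x = 0.7625, y = 0.3492

ψ = 0.6611, x_diethyl ether = 0.1969, y_diethyl ether = 0.5248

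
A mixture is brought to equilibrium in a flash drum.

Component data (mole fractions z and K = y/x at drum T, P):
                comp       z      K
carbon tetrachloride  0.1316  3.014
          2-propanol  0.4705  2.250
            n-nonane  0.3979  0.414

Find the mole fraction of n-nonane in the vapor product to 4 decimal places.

y_n-nonane = 0.2910

Iterate (Newton) starting at V/F = 0.5:
  V/F = 0.5000: g = 0.16418, g' = -0.6843 → V/F = 0.7399
  V/F = 0.7399: g = 0.00030, g' = -0.7104 → V/F = 0.7403
Converged at V/F = 0.7403.
Compositions from xᵢ = zᵢ/(1+V/F(Kᵢ−1)), yᵢ = Kᵢxᵢ:
  carbon tetrachloride: x = 0.0528, y = 0.1592
  2-propanol: x = 0.2444, y = 0.5498
  n-nonane: x = 0.7028, y = 0.2910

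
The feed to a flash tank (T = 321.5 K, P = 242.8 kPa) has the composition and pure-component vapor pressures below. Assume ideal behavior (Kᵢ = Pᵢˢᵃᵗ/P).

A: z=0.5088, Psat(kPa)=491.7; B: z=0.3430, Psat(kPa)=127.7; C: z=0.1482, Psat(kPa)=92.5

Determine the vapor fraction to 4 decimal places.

ψ = 0.4976

Raoult's law: Kᵢ = Pᵢˢᵃᵗ/P = Pᵢˢᵃᵗ/242.8.
  K_A = 491.7/242.8 = 2.025124, K_B = 127.7/242.8 = 0.525947, K_C = 92.5/242.8 = 0.380972
Rachford–Rice: g(ψ) = Σ zᵢ(Kᵢ−1)/(1+ψ(Kᵢ−1)) = 0.
Feasibility: ΣzᵢKᵢ = 1.2672, Σzᵢ/Kᵢ = 1.2924 — both > 1, two phases present.
Newton–Raphson from ψ = 0.5:
  ψ = 0.5000: g = -0.00114, g' = -0.4852 → ψ = 0.4976
Converged at ψ = 0.4976.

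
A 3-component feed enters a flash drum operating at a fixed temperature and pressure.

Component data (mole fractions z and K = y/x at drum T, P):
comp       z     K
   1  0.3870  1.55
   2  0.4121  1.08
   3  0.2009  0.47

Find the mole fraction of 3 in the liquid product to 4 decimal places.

Rachford–Rice: g(ψ) = Σ zᵢ(Kᵢ−1)/(1+ψ(Kᵢ−1)) = 0.
Feasibility: ΣzᵢKᵢ = 1.1393, Σzᵢ/Kᵢ = 1.0587 — both > 1, two phases present.
Iterate (Newton) starting at ψ = 0.5:
  ψ = 0.5000: g = 0.05377, g' = -0.1789 → ψ = 0.8006
  ψ = 0.8006: g = -0.00619, g' = -0.2290 → ψ = 0.7735
  ψ = 0.7735: g = -0.00010, g' = -0.2221 → ψ = 0.7731
Converged at ψ = 0.7731.
Compositions from xᵢ = zᵢ/(1+ψ(Kᵢ−1)), yᵢ = Kᵢxᵢ:
  1: x = 0.2715, y = 0.4209
  2: x = 0.3881, y = 0.4191
  3: x = 0.3404, y = 0.1600

x_3 = 0.3404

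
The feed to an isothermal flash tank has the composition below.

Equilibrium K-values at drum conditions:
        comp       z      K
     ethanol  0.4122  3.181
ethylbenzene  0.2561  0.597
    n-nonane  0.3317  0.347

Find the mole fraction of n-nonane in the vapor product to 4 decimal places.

Material balance + equilibrium reduce to Σ zᵢ(Kᵢ−1)/(1+β(Kᵢ−1)) = 0.
Check two-phase: ΣzᵢKᵢ = 1.5792 > 1 and Σzᵢ/Kᵢ = 1.5145 > 1, so g(0) = 0.5792 > 0 and g(1) = -0.5145 < 0.
Iterate (Newton) starting at β = 0.48:
  β = 0.4800: g = -0.00424, g' = -0.8320 → β = 0.4749
Converged at β = 0.4749.
Compositions from xᵢ = zᵢ/(1+β(Kᵢ−1)), yᵢ = Kᵢxᵢ:
  ethanol: x = 0.2025, y = 0.6441
  ethylbenzene: x = 0.3167, y = 0.1891
  n-nonane: x = 0.4808, y = 0.1668

y_n-nonane = 0.1668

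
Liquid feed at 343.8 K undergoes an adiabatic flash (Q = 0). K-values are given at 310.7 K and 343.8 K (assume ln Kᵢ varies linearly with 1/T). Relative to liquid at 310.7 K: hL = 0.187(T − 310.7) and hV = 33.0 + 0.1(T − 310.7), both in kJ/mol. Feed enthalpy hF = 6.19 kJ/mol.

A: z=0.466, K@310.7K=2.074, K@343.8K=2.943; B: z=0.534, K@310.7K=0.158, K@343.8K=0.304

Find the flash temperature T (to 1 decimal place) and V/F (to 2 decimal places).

Adiabatic flash: solve Rachford–Rice at each trial T, then check hF = ψ·hV(T) + (1−ψ)·hL(T).
  T = 310.7 K: K = (2.074, 0.158), RR gives ψ = 0.056, H_out = 1.856 kJ/mol
  T = 343.8 K: K = (2.943, 0.304), RR gives ψ = 0.395, H_out = 18.078 kJ/mol
  T = 327.2 K: K = (2.491, 0.223), RR gives ψ = 0.241, H_out = 10.703 kJ/mol
  T = 318.9 K: K = (2.277, 0.188), RR gives ψ = 0.156, H_out = 6.567 kJ/mol
  T = 314.8 K: K = (2.175, 0.173), RR gives ψ = 0.109, H_out = 4.311 kJ/mol
  T = 316.9 K: K = (2.227, 0.180), RR gives ψ = 0.133, H_out = 5.488 kJ/mol
Linear interpolation between T = 316.9 (H_out = 5.488) and T = 318.9 (H_out = 6.567) on hF = 6.19 gives T ≈ 318.2 K, at which ψ = 0.15.

T = 318.2 K, V/F = 0.15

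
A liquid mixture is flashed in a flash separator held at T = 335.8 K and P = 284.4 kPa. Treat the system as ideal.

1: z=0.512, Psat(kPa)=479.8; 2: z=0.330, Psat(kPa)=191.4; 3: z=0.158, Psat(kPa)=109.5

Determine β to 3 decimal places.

β = 0.476

Raoult's law: Kᵢ = Pᵢˢᵃᵗ/P = Pᵢˢᵃᵗ/284.4.
  K_1 = 479.8/284.4 = 1.68706, K_2 = 191.4/284.4 = 0.67300, K_3 = 109.5/284.4 = 0.38502
Let β = V/F and solve Σ zᵢ(Kᵢ−1)/(1+β(Kᵢ−1)) = 0.
Check two-phase: ΣzᵢKᵢ = 1.147 > 1 and Σzᵢ/Kᵢ = 1.204 > 1, so g(0) = 0.147 > 0 and g(1) = -0.204 < 0.
Newton–Raphson from β = 0.47:
  β = 0.470: g = 0.0017, g' = -0.306 → β = 0.476
Converged at β = 0.476.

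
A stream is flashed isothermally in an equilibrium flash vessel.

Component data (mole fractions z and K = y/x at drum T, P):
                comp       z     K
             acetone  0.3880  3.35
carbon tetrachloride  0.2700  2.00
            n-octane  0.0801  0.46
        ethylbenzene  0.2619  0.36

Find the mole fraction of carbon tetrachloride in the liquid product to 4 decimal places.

Iterate (Newton) starting at β = 0.5:
  β = 0.5000: g = 0.29347, g' = -0.8488 → β = 0.8458
  β = 0.8458: g = 0.00646, g' = -0.9083 → β = 0.8529
  β = 0.8529: g = -0.00003, g' = -0.9164 → β = 0.8528
Converged at β = 0.8528.
Compositions from xᵢ = zᵢ/(1+β(Kᵢ−1)), yᵢ = Kᵢxᵢ:
  acetone: x = 0.1292, y = 0.4327
  carbon tetrachloride: x = 0.1457, y = 0.2914
  n-octane: x = 0.1485, y = 0.0683
  ethylbenzene: x = 0.5766, y = 0.2076

x_carbon tetrachloride = 0.1457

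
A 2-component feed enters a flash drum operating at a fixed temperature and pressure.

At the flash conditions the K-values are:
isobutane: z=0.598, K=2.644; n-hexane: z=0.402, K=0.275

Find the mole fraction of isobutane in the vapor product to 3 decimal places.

y_isobutane = 0.809

Rachford–Rice: g(β) = Σ zᵢ(Kᵢ−1)/(1+β(Kᵢ−1)) = 0.
g(0) = ΣzᵢKᵢ − 1 = 0.692 and g(1) = 1 − Σzᵢ/Kᵢ = -0.688, so a root lies in (0, 1).
Binary case is linear: z₁(K₁−1)(1+β(K₂−1)) + z₂(K₂−1)(1+β(K₁−1)) = 0
⇒ β = [z₁(K₁−1)+z₂(K₂−1)] / [−(K₁−1)(K₂−1)] = 0.6917/1.1919 = 0.580
Compositions from xᵢ = zᵢ/(1+β(Kᵢ−1)), yᵢ = Kᵢxᵢ:
  isobutane: x = 0.306, y = 0.809
  n-hexane: x = 0.694, y = 0.191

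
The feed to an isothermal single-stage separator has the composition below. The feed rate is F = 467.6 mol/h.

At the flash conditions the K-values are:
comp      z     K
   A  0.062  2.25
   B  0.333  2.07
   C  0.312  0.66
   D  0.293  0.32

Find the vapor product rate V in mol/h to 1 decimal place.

Newton iteration, ψ⁰ = 0.5:
  ψ = 0.500: g = -0.1499, g' = -0.562 → ψ = 0.233
  ψ = 0.233: g = -0.0069, g' = -0.536 → ψ = 0.220
Converged at ψ = 0.220.
Then V = ψ·F = 0.2205·467.6 = 103.1 mol/h and L = F − V = 364.5 mol/h.

V = 103.1 mol/h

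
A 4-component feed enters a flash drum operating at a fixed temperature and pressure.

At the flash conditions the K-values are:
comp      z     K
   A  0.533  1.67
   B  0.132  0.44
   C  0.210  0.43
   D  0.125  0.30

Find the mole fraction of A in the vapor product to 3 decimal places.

y_A = 0.791

Let ψ = V/F and solve Σ zᵢ(Kᵢ−1)/(1+ψ(Kᵢ−1)) = 0.
g(0) = ΣzᵢKᵢ − 1 = 0.076 and g(1) = 1 − Σzᵢ/Kᵢ = -0.524, so a root lies in (0, 1).
Newton–Raphson from ψ = 0.5:
  ψ = 0.500: g = -0.1372, g' = -0.493 → ψ = 0.221
  ψ = 0.221: g = -0.0140, g' = -0.411 → ψ = 0.187
Converged at ψ = 0.187.
Compositions from xᵢ = zᵢ/(1+ψ(Kᵢ−1)), yᵢ = Kᵢxᵢ:
  A: x = 0.474, y = 0.791
  B: x = 0.147, y = 0.065
  C: x = 0.235, y = 0.101
  D: x = 0.144, y = 0.043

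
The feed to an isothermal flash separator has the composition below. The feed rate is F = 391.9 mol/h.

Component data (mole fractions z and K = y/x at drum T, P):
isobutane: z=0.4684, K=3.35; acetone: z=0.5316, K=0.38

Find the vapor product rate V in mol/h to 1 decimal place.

Material balance + equilibrium reduce to Σ zᵢ(Kᵢ−1)/(1+ψ(Kᵢ−1)) = 0.
Check two-phase: ΣzᵢKᵢ = 1.7711 > 1 and Σzᵢ/Kᵢ = 1.5388 > 1, so g(0) = 0.7711 > 0 and g(1) = -0.5388 < 0.
Iterate (Newton) starting at ψ = 0.5:
  ψ = 0.5000: g = 0.02842, g' = -0.9760 → ψ = 0.5291
  ψ = 0.5291: g = 0.00015, g' = -0.9665 → ψ = 0.5293
Converged at ψ = 0.5293.
Then V = ψ·F = 0.5293·391.9 = 207.4 mol/h and L = F − V = 184.5 mol/h.

V = 207.4 mol/h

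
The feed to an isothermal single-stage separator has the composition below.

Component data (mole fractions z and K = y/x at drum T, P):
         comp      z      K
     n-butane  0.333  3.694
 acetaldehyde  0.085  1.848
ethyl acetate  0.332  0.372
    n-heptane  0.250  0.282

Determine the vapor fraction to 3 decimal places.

Iterate (Newton) starting at ψ = 0.5:
  ψ = 0.500: g = -0.1511, g' = -1.061 → ψ = 0.358
  ψ = 0.358: g = 0.0019, g' = -1.114 → ψ = 0.359
Converged at ψ = 0.359.

ψ = 0.359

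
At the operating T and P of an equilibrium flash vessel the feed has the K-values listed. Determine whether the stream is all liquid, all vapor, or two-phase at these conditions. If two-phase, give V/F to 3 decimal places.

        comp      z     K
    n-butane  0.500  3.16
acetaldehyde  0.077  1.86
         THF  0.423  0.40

ΣzᵢKᵢ = 1.892; Σzᵢ/Kᵢ = 1.257.
Both exceed 1, so a two-phase solution exists.
Material balance + equilibrium reduce to Σ zᵢ(Kᵢ−1)/(1+ψ(Kᵢ−1)) = 0.
Newton–Raphson from ψ = 0.49:
  ψ = 0.490: g = 0.2118, g' = -0.884 → ψ = 0.729
  ψ = 0.729: g = 0.0086, g' = -0.855 → ψ = 0.740
Converged at ψ = 0.740.

two-phase, V/F = 0.740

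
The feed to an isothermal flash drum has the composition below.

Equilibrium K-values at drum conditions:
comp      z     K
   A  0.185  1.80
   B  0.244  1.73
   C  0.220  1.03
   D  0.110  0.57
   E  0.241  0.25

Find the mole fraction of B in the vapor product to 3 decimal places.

Rachford–Rice: g(V/F) = Σ zᵢ(Kᵢ−1)/(1+V/F(Kᵢ−1)) = 0.
Feasibility: ΣzᵢKᵢ = 1.105, Σzᵢ/Kᵢ = 1.614 — both > 1, two phases present.
Newton–Raphson from V/F = 0.5:
  V/F = 0.500: g = -0.1067, g' = -0.510 → V/F = 0.291
  V/F = 0.291: g = -0.0117, g' = -0.415 → V/F = 0.263
  V/F = 0.263: g = -0.0001, g' = -0.409 → V/F = 0.262
Converged at V/F = 0.262.
Compositions from xᵢ = zᵢ/(1+V/F(Kᵢ−1)), yᵢ = Kᵢxᵢ:
  A: x = 0.153, y = 0.275
  B: x = 0.205, y = 0.354
  C: x = 0.218, y = 0.225
  D: x = 0.124, y = 0.071
  E: x = 0.300, y = 0.075

y_B = 0.354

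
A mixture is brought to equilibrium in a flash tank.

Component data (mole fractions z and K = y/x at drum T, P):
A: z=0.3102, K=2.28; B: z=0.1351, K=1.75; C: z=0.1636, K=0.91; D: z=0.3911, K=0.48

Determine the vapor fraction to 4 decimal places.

Material balance + equilibrium reduce to Σ zᵢ(Kᵢ−1)/(1+ψ(Kᵢ−1)) = 0.
Feasibility: ΣzᵢKᵢ = 1.2803, Σzᵢ/Kᵢ = 1.2078 — both > 1, two phases present.
Iterate (Newton) starting at ψ = 0.66:
  ψ = 0.6600: g = -0.04229, g' = -0.4300 → ψ = 0.5617
  ψ = 0.5617: g = -0.00049, g' = -0.4221 → ψ = 0.5605
Converged at ψ = 0.5605.

ψ = 0.5605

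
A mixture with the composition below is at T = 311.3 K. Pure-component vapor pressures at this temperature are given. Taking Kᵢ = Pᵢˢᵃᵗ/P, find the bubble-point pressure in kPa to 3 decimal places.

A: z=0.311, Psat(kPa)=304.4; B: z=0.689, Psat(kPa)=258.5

Pbub = 272.775 kPa

At the bubble point ψ → 0, so ΣzᵢKᵢ = 1 with Kᵢ = Pᵢˢᵃᵗ/P ⇒ P = ΣzᵢPᵢˢᵃᵗ.
P = 0.311·304.4 + 0.689·258.5 = 272.775 kPa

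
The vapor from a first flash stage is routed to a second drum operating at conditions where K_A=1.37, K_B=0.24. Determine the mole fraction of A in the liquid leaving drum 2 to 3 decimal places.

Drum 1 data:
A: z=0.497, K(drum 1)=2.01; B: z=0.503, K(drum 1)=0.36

Drum 1:
Let ψ₁ = V/F and solve Σ zᵢ(Kᵢ−1)/(1+ψ₁(Kᵢ−1)) = 0.
g(0) = ΣzᵢKᵢ − 1 = 0.180 and g(1) = 1 − Σzᵢ/Kᵢ = -0.644, so a root lies in (0, 1).
Binary case is linear: z₁(K₁−1)(1+ψ₁(K₂−1)) + z₂(K₂−1)(1+ψ₁(K₁−1)) = 0
⇒ ψ₁ = [z₁(K₁−1)+z₂(K₂−1)] / [−(K₁−1)(K₂−1)] = 0.1800/0.6464 = 0.279
Drum-1 compositions:
  A: x = 0.388, y = 0.780
  B: x = 0.612, y = 0.220
Drum-2 feed = drum-1 vapor: z₂ = (0.7796, 0.2204).
Drum 2:
Let ψ₂ = V/F and solve Σ zᵢ(Kᵢ−1)/(1+ψ₂(Kᵢ−1)) = 0.
Check two-phase: ΣzᵢKᵢ = 1.121 > 1 and Σzᵢ/Kᵢ = 1.487 > 1, so g(0) = 0.121 > 0 and g(1) = -0.487 < 0.
Binary case is linear: z₁(K₁−1)(1+ψ₂(K₂−1)) + z₂(K₂−1)(1+ψ₂(K₁−1)) = 0
⇒ ψ₂ = [z₁(K₁−1)+z₂(K₂−1)] / [−(K₁−1)(K₂−1)] = 0.1210/0.2812 = 0.430
  A: x = 0.673, y = 0.921
  B: x = 0.327, y = 0.079

x_A (drum 2) = 0.673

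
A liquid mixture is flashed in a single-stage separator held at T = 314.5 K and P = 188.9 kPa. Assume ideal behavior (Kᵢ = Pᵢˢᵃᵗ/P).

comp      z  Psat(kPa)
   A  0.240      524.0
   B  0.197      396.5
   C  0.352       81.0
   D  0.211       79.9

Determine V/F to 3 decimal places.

Raoult's law: Kᵢ = Pᵢˢᵃᵗ/P = Pᵢˢᵃᵗ/188.9.
  K_A = 524.0/188.9 = 2.77395, K_B = 396.5/188.9 = 2.09899, K_C = 81.0/188.9 = 0.42880, K_D = 79.9/188.9 = 0.42298
Material balance + equilibrium reduce to Σ zᵢ(Kᵢ−1)/(1+V/F(Kᵢ−1)) = 0.
g(0) = ΣzᵢKᵢ − 1 = 0.319 and g(1) = 1 − Σzᵢ/Kᵢ = -0.500, so a root lies in (0, 1).
Iterate (Newton) starting at V/F = 0.5:
  V/F = 0.500: g = -0.0872, g' = -0.675 → V/F = 0.371
  V/F = 0.371: g = 0.0007, g' = -0.693 → V/F = 0.372
Converged at V/F = 0.372.

V/F = 0.372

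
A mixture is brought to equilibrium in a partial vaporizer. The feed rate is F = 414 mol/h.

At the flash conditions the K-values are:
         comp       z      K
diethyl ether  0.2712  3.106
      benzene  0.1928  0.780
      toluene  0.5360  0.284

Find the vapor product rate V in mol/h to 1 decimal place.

Rachford–Rice: g(ψ) = Σ zᵢ(Kᵢ−1)/(1+ψ(Kᵢ−1)) = 0.
Feasibility: ΣzᵢKᵢ = 1.1450, Σzᵢ/Kᵢ = 2.2218 — both > 1, two phases present.
Iterate (Newton) starting at ψ = 0.39:
  ψ = 0.3900: g = -0.26527, g' = -0.9027 → ψ = 0.0961
  ψ = 0.0961: g = 0.01950, g' = -1.1585 → ψ = 0.1130
  ψ = 0.1130: g = 0.00033, g' = -1.1200 → ψ = 0.1133
Converged at ψ = 0.1133.
Then V = ψ·F = 0.1133·414 = 46.9 mol/h and L = F − V = 367.1 mol/h.

V = 46.9 mol/h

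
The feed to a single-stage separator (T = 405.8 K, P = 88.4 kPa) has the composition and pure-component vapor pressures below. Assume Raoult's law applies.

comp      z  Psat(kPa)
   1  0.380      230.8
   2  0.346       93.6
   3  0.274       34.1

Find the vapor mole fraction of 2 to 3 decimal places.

Raoult's law: Kᵢ = Pᵢˢᵃᵗ/P = Pᵢˢᵃᵗ/88.4.
  K_1 = 230.8/88.4 = 2.61086, K_2 = 93.6/88.4 = 1.05882, K_3 = 34.1/88.4 = 0.38575
Newton iteration, β⁰ = 0.39:
  β = 0.390: g = 0.1745, g' = -0.552 → β = 0.706
  β = 0.706: g = 0.0086, g' = -0.539 → β = 0.722
Converged at β = 0.722.
Compositions from xᵢ = zᵢ/(1+β(Kᵢ−1)), yᵢ = Kᵢxᵢ:
  1: x = 0.176, y = 0.459
  2: x = 0.332, y = 0.351
  3: x = 0.492, y = 0.190

y_2 = 0.351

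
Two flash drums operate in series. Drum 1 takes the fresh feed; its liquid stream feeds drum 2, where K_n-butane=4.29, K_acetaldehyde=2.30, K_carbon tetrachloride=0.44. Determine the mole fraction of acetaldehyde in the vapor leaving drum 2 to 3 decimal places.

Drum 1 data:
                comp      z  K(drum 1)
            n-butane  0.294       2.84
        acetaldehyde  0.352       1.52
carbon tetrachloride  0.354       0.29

Drum 1:
Material balance + equilibrium reduce to Σ zᵢ(Kᵢ−1)/(1+ψ₁(Kᵢ−1)) = 0.
Check two-phase: ΣzᵢKᵢ = 1.473 > 1 and Σzᵢ/Kᵢ = 1.556 > 1, so g(0) = 0.473 > 0 and g(1) = -0.556 < 0.
Newton iteration, ψ₁⁰ = 0.6:
  ψ₁ = 0.600: g = -0.0413, g' = -0.822 → ψ₁ = 0.550
  ψ₁ = 0.550: g = -0.0010, g' = -0.784 → ψ₁ = 0.549
Converged at ψ₁ = 0.549.
Drum-1 compositions:
  n-butane: x = 0.146, y = 0.416
  acetaldehyde: x = 0.274, y = 0.416
  carbon tetrachloride: x = 0.580, y = 0.168
Drum-2 feed = drum-1 liquid: z₂ = (0.1463, 0.2739, 0.5798).
Drum 2:
Iterate (Newton) starting at ψ₂ = 0.5:
  ψ₂ = 0.500: g = -0.0532, g' = -0.747 → ψ₂ = 0.429
  ψ₂ = 0.429: g = 0.0010, g' = -0.778 → ψ₂ = 0.430
Converged at ψ₂ = 0.430.
  n-butane: x = 0.061, y = 0.260
  acetaldehyde: x = 0.176, y = 0.404
  carbon tetrachloride: x = 0.764, y = 0.336

y_acetaldehyde (drum 2) = 0.404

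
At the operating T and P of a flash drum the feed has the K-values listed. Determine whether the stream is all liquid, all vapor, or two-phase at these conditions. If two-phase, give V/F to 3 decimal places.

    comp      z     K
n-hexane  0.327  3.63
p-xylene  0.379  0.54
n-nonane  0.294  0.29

two-phase, V/F = 0.313

ΣzᵢKᵢ = 1.477; Σzᵢ/Kᵢ = 1.806.
Both exceed 1, so a two-phase solution exists.
Rachford–Rice: g(ψ) = Σ zᵢ(Kᵢ−1)/(1+ψ(Kᵢ−1)) = 0.
Iterate (Newton) starting at ψ = 0.5:
  ψ = 0.500: g = -0.1785, g' = -0.914 → ψ = 0.305
  ψ = 0.305: g = 0.0085, g' = -1.047 → ψ = 0.313
Converged at ψ = 0.313.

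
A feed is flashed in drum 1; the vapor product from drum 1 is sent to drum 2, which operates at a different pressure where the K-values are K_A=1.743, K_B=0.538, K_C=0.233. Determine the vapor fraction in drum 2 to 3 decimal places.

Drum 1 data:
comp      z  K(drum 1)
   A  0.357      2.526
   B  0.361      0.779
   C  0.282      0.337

Drum 1:
Material balance + equilibrium reduce to Σ zᵢ(Kᵢ−1)/(1+ψ₁(Kᵢ−1)) = 0.
g(0) = ΣzᵢKᵢ − 1 = 0.278 and g(1) = 1 − Σzᵢ/Kᵢ = -0.442, so a root lies in (0, 1).
Iterate (Newton) starting at ψ₁ = 0.67:
  ψ₁ = 0.670: g = -0.1607, g' = -0.629 → ψ₁ = 0.414
  ψ₁ = 0.414: g = -0.0119, g' = -0.569 → ψ₁ = 0.394
Converged at ψ₁ = 0.394.
Drum-1 compositions:
  A: x = 0.223, y = 0.563
  B: x = 0.395, y = 0.308
  C: x = 0.382, y = 0.129
Drum-2 feed = drum-1 vapor: z₂ = (0.5634, 0.3080, 0.1286).
Drum 2:
Let ψ₂ = V/F and solve Σ zᵢ(Kᵢ−1)/(1+ψ₂(Kᵢ−1)) = 0.
Check two-phase: ΣzᵢKᵢ = 1.178 > 1 and Σzᵢ/Kᵢ = 1.448 > 1, so g(0) = 0.178 > 0 and g(1) = -0.448 < 0.
Iterate (Newton) starting at ψ₂ = 0.54:
  ψ₂ = 0.540: g = -0.0592, g' = -0.496 → ψ₂ = 0.421
  ψ₂ = 0.421: g = -0.0032, g' = -0.447 → ψ₂ = 0.413
Converged at ψ₂ = 0.413.
  A: x = 0.431, y = 0.751
  B: x = 0.381, y = 0.205
  C: x = 0.188, y = 0.044

V/F (drum 2) = 0.413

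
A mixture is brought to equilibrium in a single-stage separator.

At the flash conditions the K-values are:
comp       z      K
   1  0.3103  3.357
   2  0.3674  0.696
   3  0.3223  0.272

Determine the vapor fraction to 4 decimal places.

ψ = 0.3059

Material balance + equilibrium reduce to Σ zᵢ(Kᵢ−1)/(1+ψ(Kᵢ−1)) = 0.
Feasibility: ΣzᵢKᵢ = 1.3851, Σzᵢ/Kᵢ = 1.8052 — both > 1, two phases present.
Newton iteration, ψ⁰ = 0.4:
  ψ = 0.4000: g = -0.08173, g' = -0.8407 → ψ = 0.3028
  ψ = 0.3028: g = 0.00280, g' = -0.9093 → ψ = 0.3059
Converged at ψ = 0.3059.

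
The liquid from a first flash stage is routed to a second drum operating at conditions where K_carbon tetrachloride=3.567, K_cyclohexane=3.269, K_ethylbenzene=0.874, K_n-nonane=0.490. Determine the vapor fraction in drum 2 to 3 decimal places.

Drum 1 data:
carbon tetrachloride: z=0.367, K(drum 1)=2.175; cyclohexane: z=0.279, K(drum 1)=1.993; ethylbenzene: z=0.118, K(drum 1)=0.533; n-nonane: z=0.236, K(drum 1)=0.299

V/F (drum 2) = 0.606

Drum 1:
Let ψ₁ = V/F and solve Σ zᵢ(Kᵢ−1)/(1+ψ₁(Kᵢ−1)) = 0.
g(0) = ΣzᵢKᵢ − 1 = 0.488 and g(1) = 1 − Σzᵢ/Kᵢ = -0.319, so a root lies in (0, 1).
Iterate (Newton) starting at ψ₁ = 0.31:
  ψ₁ = 0.310: g = 0.2521, g' = -0.658 → ψ₁ = 0.693
  ψ₁ = 0.693: g = -0.0017, g' = -0.746 → ψ₁ = 0.691
Converged at ψ₁ = 0.691.
Drum-1 compositions:
  carbon tetrachloride: x = 0.203, y = 0.441
  cyclohexane: x = 0.165, y = 0.330
  ethylbenzene: x = 0.174, y = 0.093
  n-nonane: x = 0.458, y = 0.137
Drum-2 feed = drum-1 liquid: z₂ = (0.2025, 0.1655, 0.1742, 0.4578).
Drum 2:
Newton–Raphson from ψ₂ = 0.5:
  ψ₂ = 0.500: g = 0.0667, g' = -0.661 → ψ₂ = 0.601
  ψ₂ = 0.601: g = 0.0029, g' = -0.610 → ψ₂ = 0.606
Converged at ψ₂ = 0.606.
  carbon tetrachloride: x = 0.079, y = 0.283
  cyclohexane: x = 0.070, y = 0.228
  ethylbenzene: x = 0.189, y = 0.165
  n-nonane: x = 0.662, y = 0.325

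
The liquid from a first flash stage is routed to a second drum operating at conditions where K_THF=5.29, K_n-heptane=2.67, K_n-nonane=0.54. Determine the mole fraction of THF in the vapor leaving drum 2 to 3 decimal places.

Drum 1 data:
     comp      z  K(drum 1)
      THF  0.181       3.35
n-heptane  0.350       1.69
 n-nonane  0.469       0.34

y_THF (drum 2) = 0.158

Drum 1:
Iterate (Newton) starting at ψ₁ = 0.5:
  ψ₁ = 0.500: g = -0.0869, g' = -0.759 → ψ₁ = 0.385
  ψ₁ = 0.385: g = -0.0012, g' = -0.747 → ψ₁ = 0.384
Converged at ψ₁ = 0.384.
Drum-1 compositions:
  THF: x = 0.095, y = 0.319
  n-heptane: x = 0.277, y = 0.468
  n-nonane: x = 0.628, y = 0.214
Drum-2 feed = drum-1 liquid: z₂ = (0.0952, 0.2767, 0.6281).
Drum 2:
Rachford–Rice: g(ψ₂) = Σ zᵢ(Kᵢ−1)/(1+ψ₂(Kᵢ−1)) = 0.
g(0) = ΣzᵢKᵢ − 1 = 0.581 and g(1) = 1 − Σzᵢ/Kᵢ = -0.285, so a root lies in (0, 1).
Iterate (Newton) starting at ψ₂ = 0.5:
  ψ₂ = 0.500: g = 0.0064, g' = -0.630 → ψ₂ = 0.510
Converged at ψ₂ = 0.510.
  THF: x = 0.030, y = 0.158
  n-heptane: x = 0.149, y = 0.399
  n-nonane: x = 0.821, y = 0.443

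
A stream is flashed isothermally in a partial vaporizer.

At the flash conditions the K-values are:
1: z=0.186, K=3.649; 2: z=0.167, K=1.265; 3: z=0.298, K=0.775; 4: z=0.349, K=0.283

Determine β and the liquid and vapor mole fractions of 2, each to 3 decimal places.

β = 0.202, x_2 = 0.159, y_2 = 0.201

Rachford–Rice: g(β) = Σ zᵢ(Kᵢ−1)/(1+β(Kᵢ−1)) = 0.
g(0) = ΣzᵢKᵢ − 1 = 0.220 and g(1) = 1 − Σzᵢ/Kᵢ = -0.801, so a root lies in (0, 1).
Newton–Raphson from β = 0.32:
  β = 0.320: g = -0.0895, g' = -0.712 → β = 0.194
  β = 0.194: g = 0.0066, g' = -0.838 → β = 0.202
Converged at β = 0.202.
Compositions from xᵢ = zᵢ/(1+β(Kᵢ−1)), yᵢ = Kᵢxᵢ:
  1: x = 0.121, y = 0.442
  2: x = 0.159, y = 0.201
  3: x = 0.312, y = 0.242
  4: x = 0.408, y = 0.116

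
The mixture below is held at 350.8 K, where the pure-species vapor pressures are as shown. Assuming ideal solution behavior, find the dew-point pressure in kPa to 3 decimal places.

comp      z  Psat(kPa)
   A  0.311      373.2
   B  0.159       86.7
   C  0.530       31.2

At the dew point ψ → 1, so Σzᵢ/Kᵢ = 1 with Kᵢ = Pᵢˢᵃᵗ/P ⇒ 1/P = Σzᵢ/Pᵢˢᵃᵗ.
1/P = 0.311/373.2 + 0.159/86.7 + 0.530/31.2 = 0.019654 ⇒ P = 50.879 kPa

Pdew = 50.879 kPa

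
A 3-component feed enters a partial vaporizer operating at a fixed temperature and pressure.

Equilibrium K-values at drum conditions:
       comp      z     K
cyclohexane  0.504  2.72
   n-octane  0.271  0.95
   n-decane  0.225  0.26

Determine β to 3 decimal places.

β = 0.739

Let β = V/F and solve Σ zᵢ(Kᵢ−1)/(1+β(Kᵢ−1)) = 0.
Check two-phase: ΣzᵢKᵢ = 1.687 > 1 and Σzᵢ/Kᵢ = 1.336 > 1, so g(0) = 0.687 > 0 and g(1) = -0.336 < 0.
Iterate (Newton) starting at β = 0.68:
  β = 0.680: g = 0.0504, g' = -0.817 → β = 0.742
  β = 0.742: g = -0.0022, g' = -0.894 → β = 0.739
Converged at β = 0.739.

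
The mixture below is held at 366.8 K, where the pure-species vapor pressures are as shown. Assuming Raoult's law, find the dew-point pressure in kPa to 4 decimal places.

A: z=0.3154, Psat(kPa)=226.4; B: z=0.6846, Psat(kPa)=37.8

At the dew point ψ → 1, so Σzᵢ/Kᵢ = 1 with Kᵢ = Pᵢˢᵃᵗ/P ⇒ 1/P = Σzᵢ/Pᵢˢᵃᵗ.
1/P = 0.3154/226.4 + 0.6846/37.8 = 0.0195042 ⇒ P = 51.2710 kPa

Pdew = 51.2710 kPa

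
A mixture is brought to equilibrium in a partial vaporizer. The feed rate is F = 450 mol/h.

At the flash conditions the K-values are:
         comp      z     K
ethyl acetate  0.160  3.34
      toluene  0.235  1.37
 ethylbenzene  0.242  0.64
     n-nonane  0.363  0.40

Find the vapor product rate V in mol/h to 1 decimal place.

Rachford–Rice: g(V/F) = Σ zᵢ(Kᵢ−1)/(1+V/F(Kᵢ−1)) = 0.
g(0) = ΣzᵢKᵢ − 1 = 0.156 and g(1) = 1 − Σzᵢ/Kᵢ = -0.505, so a root lies in (0, 1).
Iterate (Newton) starting at V/F = 0.5:
  V/F = 0.500: g = -0.1715, g' = -0.522 → V/F = 0.172
  V/F = 0.172: g = 0.0132, g' = -0.672 → V/F = 0.191
  V/F = 0.191: g = 0.0002, g' = -0.649 → V/F = 0.192
Converged at V/F = 0.192.
Then V = V/F·F = 0.1916·450 = 86.2 mol/h and L = F − V = 363.8 mol/h.

V = 86.2 mol/h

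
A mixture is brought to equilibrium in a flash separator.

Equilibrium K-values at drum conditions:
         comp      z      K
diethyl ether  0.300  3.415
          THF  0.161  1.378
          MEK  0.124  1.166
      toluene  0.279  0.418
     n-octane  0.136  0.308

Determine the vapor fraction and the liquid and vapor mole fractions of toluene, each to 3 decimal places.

Let ψ = V/F and solve Σ zᵢ(Kᵢ−1)/(1+ψ(Kᵢ−1)) = 0.
Check two-phase: ΣzᵢKᵢ = 1.549 > 1 and Σzᵢ/Kᵢ = 1.420 > 1, so g(0) = 0.549 > 0 and g(1) = -0.420 < 0.
Newton–Raphson from ψ = 0.5:
  ψ = 0.500: g = 0.0255, g' = -0.718 → ψ = 0.535
  ψ = 0.535: g = 0.0001, g' = -0.715 → ψ = 0.536
Converged at ψ = 0.536.
Compositions from xᵢ = zᵢ/(1+ψ(Kᵢ−1)), yᵢ = Kᵢxᵢ:
  diethyl ether: x = 0.131, y = 0.447
  THF: x = 0.134, y = 0.185
  MEK: x = 0.114, y = 0.133
  toluene: x = 0.405, y = 0.169
  n-octane: x = 0.216, y = 0.067

ψ = 0.536, x_toluene = 0.405, y_toluene = 0.169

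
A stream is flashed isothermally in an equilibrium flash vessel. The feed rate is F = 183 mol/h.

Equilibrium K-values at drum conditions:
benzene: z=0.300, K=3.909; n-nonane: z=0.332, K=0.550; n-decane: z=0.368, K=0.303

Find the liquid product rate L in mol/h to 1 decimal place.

Iterate (Newton) starting at V/F = 0.5:
  V/F = 0.500: g = -0.2309, g' = -0.955 → V/F = 0.258
  V/F = 0.258: g = 0.0167, g' = -1.180 → V/F = 0.272
Converged at V/F = 0.272.
Then V = V/F·F = 0.2724·183 = 49.9 mol/h and L = F − V = 133.1 mol/h.

L = 133.1 mol/h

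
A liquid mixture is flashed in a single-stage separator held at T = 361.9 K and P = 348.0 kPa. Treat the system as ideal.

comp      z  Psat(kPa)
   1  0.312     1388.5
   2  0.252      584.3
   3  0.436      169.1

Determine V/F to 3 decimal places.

V/F = 0.808

Raoult's law: Kᵢ = Pᵢˢᵃᵗ/P = Pᵢˢᵃᵗ/348.0.
  K_1 = 1388.5/348.0 = 3.98994, K_2 = 584.3/348.0 = 1.67902, K_3 = 169.1/348.0 = 0.48592
Material balance + equilibrium reduce to Σ zᵢ(Kᵢ−1)/(1+V/F(Kᵢ−1)) = 0.
Check two-phase: ΣzᵢKᵢ = 1.880 > 1 and Σzᵢ/Kᵢ = 1.126 > 1, so g(0) = 0.880 > 0 and g(1) = -0.126 < 0.
Newton iteration, V/F⁰ = 0.54:
  V/F = 0.540: g = 0.1717, g' = -0.691 → V/F = 0.789
  V/F = 0.789: g = 0.0123, g' = -0.623 → V/F = 0.808
Converged at V/F = 0.808.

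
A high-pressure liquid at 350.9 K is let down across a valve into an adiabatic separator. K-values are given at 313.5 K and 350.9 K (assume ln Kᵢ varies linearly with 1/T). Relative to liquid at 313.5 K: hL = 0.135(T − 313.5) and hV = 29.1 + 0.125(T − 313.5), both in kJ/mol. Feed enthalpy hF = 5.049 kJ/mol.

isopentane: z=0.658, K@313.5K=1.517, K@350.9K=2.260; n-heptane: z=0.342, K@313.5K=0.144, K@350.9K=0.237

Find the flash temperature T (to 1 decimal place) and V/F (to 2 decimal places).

T = 315.9 K, V/F = 0.16

Adiabatic flash: solve Rachford–Rice at each trial T, then check hF = ψ·hV(T) + (1−ψ)·hL(T).
  T = 313.5 K: K = (1.517, 0.144), RR gives ψ = 0.107, H_out = 3.119 kJ/mol
  T = 350.9 K: K = (2.260, 0.237), RR gives ψ = 0.591, H_out = 22.025 kJ/mol
  T = 332.2 K: K = (1.872, 0.187), RR gives ψ = 0.418, H_out = 14.602 kJ/mol
  T = 322.9 K: K = (1.691, 0.165), RR gives ψ = 0.293, H_out = 9.780 kJ/mol
  T = 318.2 K: K = (1.603, 0.154), RR gives ψ = 0.211, H_out = 6.766 kJ/mol
  T = 315.9 K: K = (1.561, 0.149), RR gives ψ = 0.163, H_out = 5.077 kJ/mol
Linear interpolation between T = 313.5 (H_out = 3.119) and T = 315.9 (H_out = 5.077) on hF = 5.049 gives T ≈ 315.9 K, at which ψ = 0.16.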